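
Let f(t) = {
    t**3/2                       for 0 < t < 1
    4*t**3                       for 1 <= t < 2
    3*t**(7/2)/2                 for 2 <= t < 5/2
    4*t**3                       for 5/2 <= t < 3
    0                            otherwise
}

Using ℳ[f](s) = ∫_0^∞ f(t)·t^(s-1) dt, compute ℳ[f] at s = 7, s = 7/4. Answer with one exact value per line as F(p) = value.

breakpoints 1, 2, 5/2: one integral from each of the 4 segments
segment [0, 1) carries t**3/2; integrate it
∫ over [1, 2) of 4*t**3·t^(s-1) joins the sum
segment [2, 5/2) carries 3*t**(7/2)/2; integrate it
piece [5/2, 3): integrate 4*t**3 against the kernel

F(7) = -1024*sqrt(2)/7 + 9765625*sqrt(10)/14336 + 51748231/2560
F(7/4) = -625*2**(1/4)*5**(3/4)/38 - 64*2**(1/4)/7 - 14/19 + 256*2**(3/4)/19 + 3125*2**(3/4)*5**(1/4)/224 + 1296*3**(3/4)/19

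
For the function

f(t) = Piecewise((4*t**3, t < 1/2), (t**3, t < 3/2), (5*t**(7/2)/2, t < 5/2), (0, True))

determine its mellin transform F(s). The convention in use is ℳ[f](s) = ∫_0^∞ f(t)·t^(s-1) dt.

(3*2**(-s - 3)*(2*s + 7) + (3/2)**(s + 3)*(2*s + 7) - 5*(3/2)**(s + 7/2)*(s + 3) + 5*(5/2)**(s + 7/2)*(s + 3))/((s + 3)*(2*s + 7))
  Re(s) > -3

slice at 1/2, 3/2, transform all 3 pieces, and sum them
between 0 and 1/2 the integrand is 4*t**3·t^(s-1)
segment [1/2, 3/2) carries t**3; integrate it
[3/2, 5/2) adds the kernel integral of 5*t**(7/2)/2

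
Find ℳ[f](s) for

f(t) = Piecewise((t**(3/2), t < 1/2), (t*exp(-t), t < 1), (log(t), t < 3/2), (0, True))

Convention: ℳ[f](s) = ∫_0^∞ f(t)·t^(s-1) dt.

the shared t-power comes off first: sqrt(t) on [0, 1/2); exp(-t) on [1/2, 1); log(t)/t on [1, 3/2)
decompose at 1/2, 1; ℳ[f](s) sums the 3 pieces' integrals
[0, 1/2) adds the kernel integral of t**(3/2)
[1/2, 1) adds the kernel integral of t*exp(-t)
∫ log(t)·t^(s-1) over [1, 3/2)

(4*2**s*s**3*uppergamma(s + 1, 1/2) - 4*2**s*s**3*uppergamma(s + 1, 1) + 6*2**s*s**2*uppergamma(s + 1, 1/2) - 6*2**s*s**2*uppergamma(s + 1, 1) + 4*2**s*s + 6*2**s + 3**s*s**2*(-4*log(2) + 4*log(3)) - 4*3**s*s + 3**s*s*(-6*log(2) + 6*log(3)) - 6*3**s + sqrt(2)*s**2)/(2*2**s*s**2*(2*s + 3))
  Re(s) > -3/2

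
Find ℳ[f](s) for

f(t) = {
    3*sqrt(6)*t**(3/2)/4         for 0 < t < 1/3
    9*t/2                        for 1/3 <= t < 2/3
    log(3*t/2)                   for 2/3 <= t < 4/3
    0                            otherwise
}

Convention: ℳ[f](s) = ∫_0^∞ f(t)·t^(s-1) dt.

reversing the common scale on t: t**(3/2) on [0, 1/2); 3*t on [1/2, 1); log(t) on [1, 2)
decompose at 1/3, 2/3; ℳ[f](s) sums the 3 pieces' integrals
for t in [0, 1/3): the term is ∫ 3*sqrt(6)*t**(3/2)/4·t^(s-1)
∫ over [1/3, 2/3) of 9*t/2·t^(s-1) joins the sum
for t in [2/3, 4/3): the term is ∫ log(3*t/2)·t^(s-1)

(2**(2*s)*s*(s + 1)*(2*s + 3)*log(4) - 2*2**(2*s)*(s + 1)*(2*s + 3) + 6*2**s*s**2*(2*s + 3) + 2*2**s*(s + 1)*(2*s + 3) + sqrt(2)*s**2*(s + 1) - 3*s**2*(2*s + 3))/(2*3**s*s**2*(s + 1)*(2*s + 3))
  Re(s) > -3/2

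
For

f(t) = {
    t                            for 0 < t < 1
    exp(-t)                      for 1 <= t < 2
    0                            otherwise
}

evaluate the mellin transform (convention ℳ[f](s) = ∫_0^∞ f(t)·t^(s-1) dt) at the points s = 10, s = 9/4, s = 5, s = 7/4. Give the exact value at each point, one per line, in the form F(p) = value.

F(10) = -2681216*exp(-2) + 1/11 + 986410*exp(-1)
F(9/4) = -uppergamma(9/4, 2) + 4/13 + uppergamma(9/4, 1)
F(5) = -168*exp(-2) + 1/6 + 65*exp(-1)
F(7/4) = -uppergamma(7/4, 2) + 4/11 + uppergamma(7/4, 1)

cuts at 1: linearity sums the 2 kernel integrals
∫ over [0, 1) of t·t^(s-1) joins the sum
on [1, 2) integrate f = exp(-t) against the kernel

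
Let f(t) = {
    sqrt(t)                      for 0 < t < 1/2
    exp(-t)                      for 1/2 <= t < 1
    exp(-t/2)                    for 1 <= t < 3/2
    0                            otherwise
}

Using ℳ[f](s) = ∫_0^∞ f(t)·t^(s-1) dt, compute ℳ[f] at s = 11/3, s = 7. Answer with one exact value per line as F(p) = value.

slice at 1/2, 1, transform all 3 pieces, and sum them
the [0, 1/2) slice contributes ∫ sqrt(t)·t^(s-1) dt
∫ exp(-t)·t^(s-1) over [1/2, 1)
segment [1, 3/2) carries exp(-t/2); integrate it

F(11/3) = -8*2**(2/3)*uppergamma(11/3, 3/4) - uppergamma(11/3, 1) + 3*2**(5/6)/400 + uppergamma(11/3, 1/2) + 8*2**(2/3)*uppergamma(11/3, 1/2)
F(7) = -6243201*exp(-3/4)/32 - 1957*exp(-1) + sqrt(2)/1920 + 9800517*exp(-1/2)/64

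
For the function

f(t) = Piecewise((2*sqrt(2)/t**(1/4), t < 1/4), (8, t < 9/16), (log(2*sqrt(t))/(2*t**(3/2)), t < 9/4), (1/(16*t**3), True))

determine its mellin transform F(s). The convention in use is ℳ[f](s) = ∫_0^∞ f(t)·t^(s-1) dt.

invert the shared t-power to get 2*sqrt(2)*t**(3/4) on [0, 1/4); 8*t on [1/4, 9/16); log(2*sqrt(t))/(2*sqrt(t)) on [9/16, 9/4); …
reversing the power substitution: 2*sqrt(2)*t**(3/2) on [0, 1/2); 8*t**2 on [1/2, 3/4); log(2*t)/(2*t) on [3/4, 3/2); …
back out the common scale on t: t**(3/2) on [0, 1); 2*t**2 on [1, 3/2); log(t)/t on [3/2, 3); …
cuts at 1/4, 9/16, 9/4: linearity sums the 4 kernel integrals
for t in [0, 1/4): the term is ∫ 2*sqrt(2)/t**(1/4)·t^(s-1)
the [1/4, 9/16) slice contributes ∫ 8·t^(s-1) dt
on [9/16, 9/4) integrate f = log(2*sqrt(t))/(2*t**(3/2)) against the kernel
the [9/4, ∞) slice contributes ∫ 1/(16*t**3)·t^(s-1) dt

2**(4 - 4*s)*(648*2**(2*s - 2)*s*(2*s - 6)*(-4*s + 4*(s - 1)**2 + 5) - 324*2**(2*s - 2)*(2*s - 6)*(4*s - 1)*(-4*s + 4*(s - 1)**2 + 5) - 432*3**(2*s - 2)*s*(s - 1)*(2*s - 6)*(4*s - 1)*log(3) + 432*3**(2*s - 2)*s*(s - 1)*(2*s - 6)*(4*s - 1)*log(2) - 216*3**(2*s - 2)*s*(2*s - 6)*(4*s - 1)*log(2) + 216*3**(2*s - 2)*s*(2*s - 6)*(4*s - 1) + 216*3**(2*s - 2)*s*(2*s - 6)*(4*s - 1)*log(3) + 729*3**(2*s - 2)*(2*s - 6)*(4*s - 1)*(-4*s + 4*(s - 1)**2 + 5) + 216*6**(2*s - 2)*s*(s - 1)*(2*s - 6)*(4*s - 1)*log(3) - 108*6**(2*s - 2)*s*(2*s - 6)*(4*s - 1)*log(3) - 108*6**(2*s - 2)*s*(2*s - 6)*(4*s - 1) - 4*6**(2*s - 2)*s*(4*s - 1)*(-4*s + 4*(s - 1)**2 + 5))/(162*s*(2*s - 6)*(4*s - 1)*(-4*s + 4*(s - 1)**2 + 5))
  1/4 < Re(s) < 3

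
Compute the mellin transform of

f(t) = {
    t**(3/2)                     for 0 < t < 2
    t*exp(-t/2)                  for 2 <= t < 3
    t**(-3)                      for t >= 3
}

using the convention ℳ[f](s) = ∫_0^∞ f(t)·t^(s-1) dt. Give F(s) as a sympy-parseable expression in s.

strip the shared t-power: sqrt(t) on [0, 2); exp(-t/2) on [2, 3); t**(-4) on [3, ∞)
along the cuts 2, 3, ℳ[f](s) splits into 3 integrals
segment 0 to 2 holds t**(3/2); add its integral
the [2, 3) slice contributes ∫ t*exp(-t/2)·t^(s-1) dt
piece [3, ∞): integrate t**(-3) against the kernel

(54*2**s*(s - 3)*(2*s + 3)*uppergamma(s + 1, 1) - 54*2**s*(s - 3)*(2*s + 3)*uppergamma(s + 1, 3/2) + 108*2**(s + 1/2)*(s - 3) - 3**s*(2*s + 3))/(27*(s - 3)*(2*s + 3))
  -3/2 < Re(s) < 3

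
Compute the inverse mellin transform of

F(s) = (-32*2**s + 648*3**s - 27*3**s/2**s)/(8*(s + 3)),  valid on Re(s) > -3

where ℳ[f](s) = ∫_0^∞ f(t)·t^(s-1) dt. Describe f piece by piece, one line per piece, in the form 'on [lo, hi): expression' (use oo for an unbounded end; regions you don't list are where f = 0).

breakpoints 3/2, 2: one integral from each of the 3 segments
between 0 and 3/2 the integrand is 3*t**3/2·t^(s-1)
piece [3/2, 2): integrate 5*t**3/2 against the kernel
on [2, 3): add ∫ 3*t**3·t^(s-1) dt

on [0, 3/2): 3*t**3/2
on [3/2, 2): 5*t**3/2
on [2, 3): 3*t**3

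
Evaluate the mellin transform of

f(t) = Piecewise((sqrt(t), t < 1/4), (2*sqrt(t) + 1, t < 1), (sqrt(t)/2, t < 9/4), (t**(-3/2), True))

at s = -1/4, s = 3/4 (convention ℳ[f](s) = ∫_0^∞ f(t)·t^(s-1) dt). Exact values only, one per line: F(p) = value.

F(-1/4) = 2 + 599*sqrt(6)/567 + 2*sqrt(2)
F(3/4) = -13*sqrt(2)/30 + 403*sqrt(6)/540 + 38/15

reversing the power substitution: t on [0, 1/2); 2*t + 1 on [1/2, 1); t/2 on [1, 3/2); …
slice at 1/4, 1, 9/4, transform all 4 pieces, and sum them
segment 0 to 1/4 holds sqrt(t); add its integral
between 1/4 and 1 the integrand is (2*sqrt(t) + 1)·t^(s-1)
[1, 9/4) adds the kernel integral of sqrt(t)/2
on [9/4, ∞): add ∫ t**(-3/2)·t^(s-1) dt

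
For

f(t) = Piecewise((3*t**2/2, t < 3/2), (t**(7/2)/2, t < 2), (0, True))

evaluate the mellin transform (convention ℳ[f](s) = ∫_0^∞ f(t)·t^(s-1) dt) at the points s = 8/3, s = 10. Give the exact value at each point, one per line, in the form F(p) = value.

F(8/3) = -2187*2**(5/6)*3**(1/6)/4736 + 729*2**(1/3)*3**(2/3)/896 + 192*2**(1/6)/37
F(10) = -59049*sqrt(6)/16384 + 531441/32768 + 8192*sqrt(2)/27

linearity at 3/2 turns ℳ[f](s) into 2 summed integrals
over [0, 3/2), the kernel integral of 3*t**2/2 enters the sum
[3/2, 2) adds the kernel integral of t**(7/2)/2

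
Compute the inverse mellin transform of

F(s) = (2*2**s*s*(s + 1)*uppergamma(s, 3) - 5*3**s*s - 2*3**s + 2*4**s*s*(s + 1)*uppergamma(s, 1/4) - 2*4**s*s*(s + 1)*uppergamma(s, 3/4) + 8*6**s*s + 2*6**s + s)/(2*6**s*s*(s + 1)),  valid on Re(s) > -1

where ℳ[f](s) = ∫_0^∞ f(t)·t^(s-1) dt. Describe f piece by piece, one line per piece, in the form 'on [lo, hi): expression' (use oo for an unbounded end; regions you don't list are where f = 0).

on [0, 1/6): 3*t
on [1/6, 1/2): exp(-3*t/2)
on [1/2, 1): 3*t + 1
on [1, oo): exp(-3*t)

undo the common scale on t: t on [0, 1/2); exp(-t/2) on [1/2, 3/2); t + 1 on [3/2, 3); …
summing 4 kernel integrals split by 1/6, 1/2, 1 yields ℳ[f](s)
piece [0, 1/6): integrate 3*t against the kernel
the [1/6, 1/2) slice contributes ∫ exp(-3*t/2)·t^(s-1) dt
on [1/2, 1): add ∫ (3*t + 1)·t^(s-1) dt
on [1, ∞): add ∫ exp(-3*t)·t^(s-1) dt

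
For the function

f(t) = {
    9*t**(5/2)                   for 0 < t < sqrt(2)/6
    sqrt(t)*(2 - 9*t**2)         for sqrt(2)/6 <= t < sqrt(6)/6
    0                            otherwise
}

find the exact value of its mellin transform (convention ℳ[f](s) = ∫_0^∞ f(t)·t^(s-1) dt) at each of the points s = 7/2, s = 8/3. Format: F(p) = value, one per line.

F(7/2) = 23/3888
F(8/3) = 2**(5/12)*3**(5/6)*(-86 + 201*3**(7/12))/63612

undo the shared t-power: 9*t**2 on [0, sqrt(2)/6); 2 - 9*t**2 on [sqrt(2)/6, sqrt(6)/6)
reversing the common scale on t: t**2 on [0, sqrt(2)/2); 2 - t**2 on [sqrt(2)/2, sqrt(6)/2)
remove the power substitution first: t on [0, 1/2); 2 - t on [1/2, 3/2)
the 2 pieces separated at sqrt(2)/6 each add one integral
on [0, sqrt(2)/6) integrate f = 9*t**(5/2) against the kernel
∫ sqrt(t)*(2 - 9*t**2)·t^(s-1) over [sqrt(2)/6, sqrt(6)/6)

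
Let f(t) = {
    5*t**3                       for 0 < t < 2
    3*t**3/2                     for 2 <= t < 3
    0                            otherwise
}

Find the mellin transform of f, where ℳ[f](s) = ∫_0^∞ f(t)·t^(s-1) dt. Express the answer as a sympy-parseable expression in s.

(56*2**s + 81*3**s)/(2*(s + 3))
  Re(s) > -3

the 2 pieces separated at 2 each add one integral
the [0, 2) slice contributes ∫ 5*t**3·t^(s-1) dt
segment [2, 3) carries 3*t**3/2; integrate it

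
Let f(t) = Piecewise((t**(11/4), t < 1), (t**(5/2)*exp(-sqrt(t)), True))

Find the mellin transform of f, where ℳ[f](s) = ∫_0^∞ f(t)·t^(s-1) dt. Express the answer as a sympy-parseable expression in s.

peel off the shared t-power: t**(9/4) on [0, 1); t**2*exp(-sqrt(t)) on [1, ∞)
reversing the shared t-power: t**(1/4) on [0, 1); exp(-sqrt(t)) on [1, ∞)
back out the power substitution: sqrt(t) on [0, 1); exp(-t) on [1, ∞)
f breaks at 1 into 2 integrals to sum
on [0, 1) integrate f = t**(11/4) against the kernel
∫ t**(5/2)*exp(-sqrt(t))·t^(s-1) over [1, ∞)

2*((4*s + 11)*uppergamma(2*s + 5, 1) + 2)/(4*s + 11)
  Re(s) > -11/4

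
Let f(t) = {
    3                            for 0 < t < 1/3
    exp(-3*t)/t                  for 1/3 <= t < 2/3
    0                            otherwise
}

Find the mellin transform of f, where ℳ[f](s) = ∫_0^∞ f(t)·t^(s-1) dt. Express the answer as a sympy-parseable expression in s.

reversing the shared t-power: 3*t on [0, 1/3); exp(-3*t) on [1/3, 2/3)
invert the common scale on t to get t on [0, 1); exp(-t) on [1, 2)
split f at 1/3: ℳ[f](s) collects 2 kernel integrals
between 0 and 1/3 the integrand is 3·t^(s-1)
the [1/3, 2/3) slice contributes ∫ exp(-3*t)/t·t^(s-1) dt

3**(1 - s)*(s*uppergamma(s - 1, 1) - s*uppergamma(s - 1, 2) + 1)/s
  Re(s) > 0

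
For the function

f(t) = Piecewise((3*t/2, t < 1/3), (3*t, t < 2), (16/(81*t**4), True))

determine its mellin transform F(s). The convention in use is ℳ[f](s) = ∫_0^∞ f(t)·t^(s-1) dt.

(970*6**s*s - 3890*6**s - 81*s + 324)/(162*3**s*(s**2 - 3*s - 4))
  -1 < Re(s) < 4

peel off the common scale on t: t on [0, 1/2); 2*t on [1/2, 3); t**(-4) on [3, ∞)
the 3 pieces separated at 1/3, 2 each add one integral
on [0, 1/3): add ∫ 3*t/2·t^(s-1) dt
segment [1/3, 2) carries 3*t; integrate it
segment 2 to ∞ holds 16/(81*t**4); add its integral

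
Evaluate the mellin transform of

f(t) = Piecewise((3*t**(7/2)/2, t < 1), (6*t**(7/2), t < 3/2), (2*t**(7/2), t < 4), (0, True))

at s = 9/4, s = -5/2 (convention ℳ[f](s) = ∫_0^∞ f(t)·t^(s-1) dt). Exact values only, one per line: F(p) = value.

F(9/4) = -18/23 + 243*2**(1/4)*3**(3/4)/92 + 16384*sqrt(2)/23
F(-5/2) = 19/2

f breaks at 1, 3/2 into 3 integrals to sum
segment [0, 1) carries 3*t**(7/2)/2; integrate it
on [1, 3/2) integrate f = 6*t**(7/2) against the kernel
∫ over [3/2, 4) of 2*t**(7/2)·t^(s-1) joins the sum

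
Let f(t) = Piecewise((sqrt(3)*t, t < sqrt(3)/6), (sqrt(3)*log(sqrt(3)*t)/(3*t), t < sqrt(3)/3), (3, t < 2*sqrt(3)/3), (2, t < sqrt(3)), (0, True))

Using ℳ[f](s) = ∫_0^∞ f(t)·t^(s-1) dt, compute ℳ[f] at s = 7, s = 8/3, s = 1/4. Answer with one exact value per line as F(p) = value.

undo the power substitution: sqrt(3)*sqrt(t) on [0, 1/12); sqrt(3)*log(sqrt(3)*sqrt(t))/(3*sqrt(t)) on [1/12, 1/3); 3 on [1/3, 4/3); …
remove the common scale on t first: sqrt(t) on [0, 1/4); log(sqrt(t))/sqrt(t) on [1/4, 1); 3 on [1, 4); …
strip the power substitution: t on [0, 1/2); log(t)/t on [1/2, 1); 3 on [1, 2); …
slice at sqrt(3)/6, sqrt(3)/3, 2*sqrt(3)/3, transform all 4 pieces, and sum them
on [0, sqrt(3)/6): add ∫ sqrt(3)*t·t^(s-1) dt
on [sqrt(3)/6, sqrt(3)/3): add ∫ sqrt(3)*log(sqrt(3)*t)/(3*t)·t^(s-1) dt
between sqrt(3)/3 and 2*sqrt(3)/3 the integrand is 3·t^(s-1)
for t in [2*sqrt(3)/3, sqrt(3)): the term is ∫ 2·t^(s-1)

F(7) = sqrt(3)*(112*log(2) + 27640701)/3483648
F(8/3) = 2**(1/3)*3**(2/3)*(-1089*2**(2/3) + 220*log(2) + 157 + 2200*2**(1/3) + 4950*6**(2/3))/13200
F(1/4) = 2**(3/4)*3**(7/8)*(-310*2**(1/4) - 60*log(2) + 89 + 90*sqrt(2) + 180*6**(1/4))/135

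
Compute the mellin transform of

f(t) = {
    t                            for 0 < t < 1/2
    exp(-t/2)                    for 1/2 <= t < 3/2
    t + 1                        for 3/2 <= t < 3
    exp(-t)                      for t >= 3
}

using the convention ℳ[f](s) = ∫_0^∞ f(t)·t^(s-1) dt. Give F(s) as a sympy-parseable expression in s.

(2*2**s*s*(s + 1)*uppergamma(s, 3) - 5*3**s*s - 2*3**s + 2*4**s*s*(s + 1)*uppergamma(s, 1/4) - 2*4**s*s*(s + 1)*uppergamma(s, 3/4) + 8*6**s*s + 2*6**s + s)/(2*2**s*s*(s + 1))
  Re(s) > -1

integrate the 4 segments split at 1/2, 3/2, 3, then add the results
[0, 1/2) adds the kernel integral of t
on [1/2, 3/2): add ∫ exp(-t/2)·t^(s-1) dt
between 3/2 and 3 the integrand is (t + 1)·t^(s-1)
for t in [3, ∞): the term is ∫ exp(-t)·t^(s-1)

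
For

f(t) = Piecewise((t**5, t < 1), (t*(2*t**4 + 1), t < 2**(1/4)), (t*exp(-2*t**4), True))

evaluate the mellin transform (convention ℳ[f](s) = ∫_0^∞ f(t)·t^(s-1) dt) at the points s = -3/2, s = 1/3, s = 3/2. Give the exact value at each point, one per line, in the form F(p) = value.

peel off the power substitution: t**(5/2) on [0, 1); sqrt(t)*(2*t**2 + 1) on [1, sqrt(2)); sqrt(t)*exp(-2*t**2) on [sqrt(2), ∞)
peel off the shared t-power: t**2 on [0, 1); 2*t**2 + 1 on [1, sqrt(2)); exp(-2*t**2) on [sqrt(2), ∞)
undo the power substitution: t on [0, 1); 2*t + 1 on [1, 2); exp(-2*t) on [2, ∞)
breakpoints 1, 2**(1/4): one integral from each of the 3 segments
between 0 and 1 the integrand is t**5·t^(s-1)
over [1, 2**(1/4)), the kernel integral of t*(2*t**4 + 1) enters the sum
piece [2**(1/4), ∞): integrate t*exp(-2*t**4) against the kernel

F(-3/2) = -3*2**(7/8)/7 + 2**(1/8)*uppergamma(-1/8, 4)/4 + 12/7
F(1/3) = -15/16 + 2**(2/3)*uppergamma(1/3, 4)/8 + 3*2**(1/3)/2
F(3/2) = -36/65 + 2**(3/8)*uppergamma(5/8, 4)/8 + 66*2**(5/8)/65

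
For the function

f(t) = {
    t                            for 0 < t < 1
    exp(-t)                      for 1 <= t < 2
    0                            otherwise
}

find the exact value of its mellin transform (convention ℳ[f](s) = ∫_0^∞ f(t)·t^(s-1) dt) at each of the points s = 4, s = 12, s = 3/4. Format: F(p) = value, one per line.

F(4) = -38*exp(-2) + 1/5 + 16*exp(-1)
F(12) = -294947072*exp(-2) + 1/13 + 108505112*exp(-1)
F(3/4) = -uppergamma(3/4, 2) + uppergamma(3/4, 1) + 4/7

split f at 1: ℳ[f](s) collects 2 kernel integrals
the [0, 1) slice contributes ∫ t·t^(s-1) dt
the [1, 2) slice contributes ∫ exp(-t)·t^(s-1) dt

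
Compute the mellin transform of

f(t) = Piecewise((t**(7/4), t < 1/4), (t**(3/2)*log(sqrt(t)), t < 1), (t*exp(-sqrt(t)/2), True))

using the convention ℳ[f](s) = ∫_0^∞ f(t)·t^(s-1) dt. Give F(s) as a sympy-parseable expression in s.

reversing the power substitution: t**(7/2) on [0, 1/2); t**3*log(t) on [1/2, 1); t**2*exp(-t/2) on [1, ∞)
reversing the shared t-power: t**(3/2) on [0, 1/2); t*log(t) on [1/2, 1); exp(-t/2) on [1, ∞)
breakpoints 1/4, 1: one integral from each of the 3 segments
segment [0, 1/4) carries t**(7/4); integrate it
piece [1/4, 1): integrate t**(3/2)*log(sqrt(t)) against the kernel
on [1, ∞) integrate f = t*exp(-sqrt(t)/2) against the kernel

(32*2**(4*s)*(4*s + 7)*(4*s + 4*(s + 1)**2 + 5)*uppergamma(2*s + 2, 1/2) - 8*2**(2*s)*(4*s + 7) + 4*s + (s + 1)*(4*s + 7)*log(4) + (4*s + 7)*log(2) + sqrt(2)*(4*s + 4*(s + 1)**2 + 5) + 7)/(4*2**(2*s)*(4*s + 7)*(4*s + 4*(s + 1)**2 + 5))
  Re(s) > -7/4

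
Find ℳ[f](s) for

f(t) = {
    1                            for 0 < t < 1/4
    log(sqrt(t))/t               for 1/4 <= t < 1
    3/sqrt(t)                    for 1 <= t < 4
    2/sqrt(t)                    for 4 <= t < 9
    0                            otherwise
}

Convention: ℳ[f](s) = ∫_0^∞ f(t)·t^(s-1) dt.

(6*16**s*s**3 - 12*16**s*s**2 + 6*16**s*s - 36*2**(2*s)*s**3 + 66*2**(2*s)*s**2 - 33*2**(2*s)*s + 8*6**(2*s)*s**3 - 16*6**(2*s)*s**2 + 8*6**(2*s)*s + 12*s**3 + 48*s**3*log(2) - 72*s**2*log(2) - 6*s**2 + 12*s + 24*s*log(2) - 6)/(6*4**s*s*(2*s**3 - 5*s**2 + 4*s - 1))
  Re(s) > 0

reversing the power substitution: 1 on [0, 1/2); log(t)/t**2 on [1/2, 1); 3/t on [1, 2); …
remove the shared t-power first: t on [0, 1/2); log(t)/t on [1/2, 1); 3 on [1, 2); …
breakpoints 1/4, 1, 4: one integral from each of the 4 segments
segment [0, 1/4) carries 1; integrate it
for t in [1/4, 1): the term is ∫ log(sqrt(t))/t·t^(s-1)
∫ 3/sqrt(t)·t^(s-1) over [1, 4)
∫ 2/sqrt(t)·t^(s-1) over [4, 9)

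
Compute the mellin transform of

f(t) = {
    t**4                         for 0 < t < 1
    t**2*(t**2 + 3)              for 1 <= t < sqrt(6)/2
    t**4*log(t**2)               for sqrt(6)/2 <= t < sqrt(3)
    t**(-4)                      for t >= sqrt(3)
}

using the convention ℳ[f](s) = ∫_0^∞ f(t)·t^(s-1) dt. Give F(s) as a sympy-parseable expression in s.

remove the shared t-power first: t**2 on [0, 1); t**2 + 3 on [1, sqrt(6)/2); t**2*log(t**2) on [sqrt(6)/2, sqrt(3)); …
peel off the power substitution: t on [0, 1); t + 3 on [1, 3/2); t*log(t) on [3/2, 3); …
integrate the 4 segments split at 1, sqrt(6)/2, sqrt(3), then add the results
between 0 and 1 the integrand is t**4·t^(s-1)
on [1, sqrt(6)/2) integrate f = t**2*(t**2 + 3) against the kernel
for t in [sqrt(6)/2, sqrt(3)): the term is ∫ t**4*log(t**2)·t^(s-1)
segment sqrt(3) to ∞ holds t**(-4); add its integral

2**(-s/2 - 1)*(-81*2**(s/2 + 1)*(s/2 - 2)*(s + 2)*(s + (s + 2)**2/4 + 3) - 162*2**(s/2 + 1)*(s/2 - 2)*(s + (s + 2)**2/4 + 3) - 81*3**(s/2 + 1)*(s/2 - 2)*(s/2 + 2)*(s + 2)**2*log(3)/4 + 81*3**(s/2 + 1)*(s/2 - 2)*(s/2 + 2)*(s + 2)**2*log(2)/4 - 81*3**(s/2 + 1)*(s/2 - 2)*(s/2 + 2)*(s + 2)*log(3)/2 + 81*3**(s/2 + 1)*(s/2 - 2)*(s/2 + 2)*(s + 2)*log(2)/2 + 81*3**(s/2 + 1)*(s/2 - 2)*(s/2 + 2)*(s + 2)/2 + 243*3**(s/2 + 1)*(s/2 - 2)*(s + 2)*(s + (s + 2)**2/4 + 3)/2 + 162*3**(s/2 + 1)*(s/2 - 2)*(s + (s + 2)**2/4 + 3) + 81*6**(s/2 + 1)*(s/2 - 2)*(s/2 + 2)*(s + 2)**2*log(3)/2 - 81*6**(s/2 + 1)*(s/2 - 2)*(s/2 + 2)*(s + 2) + 81*6**(s/2 + 1)*(s/2 - 2)*(s/2 + 2)*(s + 2)*log(3) - 6**(s/2 + 1)*(s/2 + 2)*(s + 2)*(s + (s + 2)**2/4 + 3))/(54*(s/2 - 2)*(s/2 + 2)*(s + 2)*(s + (s + 2)**2/4 + 3))
  -4 < Re(s) < 4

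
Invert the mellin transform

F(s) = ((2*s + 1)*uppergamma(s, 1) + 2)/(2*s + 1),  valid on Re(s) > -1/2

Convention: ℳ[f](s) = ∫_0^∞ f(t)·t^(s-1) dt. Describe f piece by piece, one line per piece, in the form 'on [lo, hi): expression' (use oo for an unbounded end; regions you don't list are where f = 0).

on [0, 1): sqrt(t)
on [1, oo): exp(-t)

summing 2 kernel integrals split by 1 yields ℳ[f](s)
over [0, 1), the kernel integral of sqrt(t) enters the sum
segment [1, ∞) carries exp(-t); integrate it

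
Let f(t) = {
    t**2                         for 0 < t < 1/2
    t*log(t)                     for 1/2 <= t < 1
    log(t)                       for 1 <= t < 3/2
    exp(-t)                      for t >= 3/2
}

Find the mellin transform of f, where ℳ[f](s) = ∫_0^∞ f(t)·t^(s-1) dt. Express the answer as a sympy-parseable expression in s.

(4*2**s*s**2*(s + 2)*(s**2 + 2*s + 1)*uppergamma(s, 3/2) - 4*2**s*s**2*(s + 2) + 4*2**s*(s + 2)*(s**2 + 2*s + 1) + 3**s*s*(s + 2)*(-4*log(2) + 4*log(3))*(s**2 + 2*s + 1) - 4*3**s*(s + 2)*(s**2 + 2*s + 1) + s**3*(s + 2)*log(4) + s**2*(s + 2)*log(4) + 2*s**2*(s + 2) + s**2*(s**2 + 2*s + 1))/(4*2**s*s**2*(s + 2)*(s**2 + 2*s + 1))
  Re(s) > -2

decompose at 1/2, 1, 3/2; ℳ[f](s) sums the 4 pieces' integrals
for t in [0, 1/2): the term is ∫ t**2·t^(s-1)
over [1/2, 1), the kernel integral of t*log(t) enters the sum
the [1, 3/2) slice contributes ∫ log(t)·t^(s-1) dt
piece [3/2, ∞): integrate exp(-t) against the kernel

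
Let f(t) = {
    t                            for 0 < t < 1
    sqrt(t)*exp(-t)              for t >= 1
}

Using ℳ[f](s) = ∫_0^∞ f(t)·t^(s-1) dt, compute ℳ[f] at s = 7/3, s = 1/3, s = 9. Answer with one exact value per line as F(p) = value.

undo the shared t-power: sqrt(t) on [0, 1); exp(-t) on [1, ∞)
treat the 2 regions marked off by 1 separately and sum
on [0, 1) integrate f = t against the kernel
on [1, ∞) integrate f = sqrt(t)*exp(-t) against the kernel

F(7/3) = 3/10 + uppergamma(17/6, 1)
F(1/3) = uppergamma(5/6, 1) + 3/4
F(9) = (E*(256 + 172297125*sqrt(pi)*erfc(1)) + 699553070)*exp(-1)/2560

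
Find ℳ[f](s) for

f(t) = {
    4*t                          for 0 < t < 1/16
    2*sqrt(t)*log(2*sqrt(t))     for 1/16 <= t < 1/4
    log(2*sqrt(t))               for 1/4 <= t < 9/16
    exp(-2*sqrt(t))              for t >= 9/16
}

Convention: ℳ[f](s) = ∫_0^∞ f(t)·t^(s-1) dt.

(8*2**(2*s)*s**2*(s + 1)*(4*s**2 + 4*s + 1)*uppergamma(2*s, 3/2) - 8*2**(2*s)*s**2*(s + 1) + 2*2**(2*s)*(s + 1)*(4*s**2 + 4*s + 1) + 9**s*s*(s + 1)*(-4*log(2) + 4*log(3))*(4*s**2 + 4*s + 1) - 2*9**s*(s + 1)*(4*s**2 + 4*s + 1) + 8*s**3*(s + 1)*log(2) + 4*s**2*(s + 1)*log(2) + 4*s**2*(s + 1) + s**2*(4*s**2 + 4*s + 1))/(4*2**(4*s)*s**2*(s + 1)*(4*s**2 + 4*s + 1))
  Re(s) > -1

back out the power substitution: 4*t**2 on [0, 1/4); 2*t*log(2*t) on [1/4, 1/2); log(2*t) on [1/2, 3/4); …
the common scale on t comes off first: t**2 on [0, 1/2); t*log(t) on [1/2, 1); log(t) on [1, 3/2); …
along the cuts 1/16, 1/4, 9/16, ℳ[f](s) splits into 4 integrals
∫ over [0, 1/16) of 4*t·t^(s-1) joins the sum
between 1/16 and 1/4 the integrand is 2*sqrt(t)*log(2*sqrt(t))·t^(s-1)
on [1/4, 9/16) integrate f = log(2*sqrt(t)) against the kernel
the [9/16, ∞) slice contributes ∫ exp(-2*sqrt(t))·t^(s-1) dt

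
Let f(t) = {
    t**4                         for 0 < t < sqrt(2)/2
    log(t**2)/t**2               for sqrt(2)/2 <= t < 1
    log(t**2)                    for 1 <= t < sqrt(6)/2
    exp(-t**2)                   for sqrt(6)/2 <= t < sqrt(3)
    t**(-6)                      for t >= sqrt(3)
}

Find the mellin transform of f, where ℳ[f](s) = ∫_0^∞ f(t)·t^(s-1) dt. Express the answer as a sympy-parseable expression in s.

reversing the power substitution: t**2 on [0, 1/2); log(t)/t on [1/2, 1); log(t) on [1, 3/2); …
breakpoints sqrt(2)/2, 1, sqrt(6)/2, sqrt(3): one integral from each of the 5 segments
∫ over [0, sqrt(2)/2) of t**4·t^(s-1) joins the sum
for t in [sqrt(2)/2, 1): the term is ∫ log(t**2)/t**2·t^(s-1)
[1, sqrt(6)/2) adds the kernel integral of log(t**2)
∫ over [sqrt(6)/2, sqrt(3)) of exp(-t**2)·t^(s-1) joins the sum
piece [sqrt(3), ∞): integrate t**(-6) against the kernel

(27*2**(s/2)*s**2*(s/2 - 3)*(s/2 + 2)*(s**2/4 - s + 1)*uppergamma(s/2, 3/2) - 27*2**(s/2)*s**2*(s/2 - 3)*(s/2 + 2)*(s**2/4 - s + 1)*uppergamma(s/2, 3) - 27*2**(s/2)*s**2*(s/2 - 3)*(s/2 + 2) + 108*2**(s/2)*(s/2 - 3)*(s/2 + 2)*(s**2/4 - s + 1) - 54*3**(s/2)*s*(s/2 - 3)*(s/2 + 2)*(s**2/4 - s + 1)*log(2) + 54*3**(s/2)*s*(s/2 - 3)*(s/2 + 2)*(s**2/4 - s + 1)*log(3) - 108*3**(s/2)*(s/2 - 3)*(s/2 + 2)*(s**2/4 - s + 1) - 6**(s/2)*s**2*(s/2 + 2)*(s**2/4 - s + 1) + 27*s**3*(s/2 - 3)*(s/2 + 2)*log(2) - 54*s**2*(s/2 - 3)*(s/2 + 2)*log(2) + 54*s**2*(s/2 - 3)*(s/2 + 2) + 27*s**2*(s/2 - 3)*(s**2/4 - s + 1)/4)/(54*2**(s/2)*s**2*(s/2 - 3)*(s/2 + 2)*(s**2/4 - s + 1))
  -4 < Re(s) < 6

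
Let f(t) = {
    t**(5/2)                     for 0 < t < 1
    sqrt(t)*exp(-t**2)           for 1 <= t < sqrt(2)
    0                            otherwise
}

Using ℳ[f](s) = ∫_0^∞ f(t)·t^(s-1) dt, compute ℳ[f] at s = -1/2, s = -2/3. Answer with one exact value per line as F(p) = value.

the shared t-power comes off first: t**2 on [0, 1); exp(-t**2) on [1, sqrt(2))
the power substitution comes off first: t on [0, 1); exp(-t) on [1, 2)
f breaks at 1 into 2 integrals to sum
the [0, 1) slice contributes ∫ t**(5/2)·t^(s-1) dt
[1, sqrt(2)) adds the kernel integral of sqrt(t)*exp(-t**2)

F(-1/2) = Ei(-2)/2 - Ei(-1)/2 + 1/2
F(-2/3) = -uppergamma(-1/12, 2)/2 + uppergamma(-1/12, 1)/2 + 6/11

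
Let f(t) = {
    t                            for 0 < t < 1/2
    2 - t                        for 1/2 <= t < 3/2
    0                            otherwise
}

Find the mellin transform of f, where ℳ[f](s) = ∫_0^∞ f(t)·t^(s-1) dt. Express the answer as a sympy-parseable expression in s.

(3**s*s + 4*3**s - 2*s - 4)/(2*2**s*s*(s + 1))
  Re(s) > -1

decompose at 1/2; ℳ[f](s) sums the 2 pieces' integrals
∫ over [0, 1/2) of t·t^(s-1) joins the sum
between 1/2 and 3/2 the integrand is (2 - t)·t^(s-1)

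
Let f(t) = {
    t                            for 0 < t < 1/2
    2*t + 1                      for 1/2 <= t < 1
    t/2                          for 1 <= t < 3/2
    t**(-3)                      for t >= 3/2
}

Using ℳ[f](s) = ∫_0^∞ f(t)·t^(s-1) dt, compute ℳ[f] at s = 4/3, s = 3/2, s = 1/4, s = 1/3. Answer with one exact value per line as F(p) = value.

F(4/3) = 2**(2/3)*(-405 + 629*3**(1/3) + 1170*2**(1/3))/1680
F(3/2) = -13*sqrt(2)/60 + 403*sqrt(6)/1080 + 19/15
F(1/4) = 2**(3/4)*(-6534 + 1051*3**(1/4) + 7722*2**(1/4))/2970
F(1/3) = 2**(2/3)*(-486 + 97*3**(1/3) + 594*2**(1/3))/288

split f at 1/2, 1, 3/2: ℳ[f](s) collects 4 kernel integrals
on [0, 1/2): add ∫ t·t^(s-1) dt
∫ (2*t + 1)·t^(s-1) over [1/2, 1)
∫ over [1, 3/2) of t/2·t^(s-1) joins the sum
segment 3/2 to ∞ holds t**(-3); add its integral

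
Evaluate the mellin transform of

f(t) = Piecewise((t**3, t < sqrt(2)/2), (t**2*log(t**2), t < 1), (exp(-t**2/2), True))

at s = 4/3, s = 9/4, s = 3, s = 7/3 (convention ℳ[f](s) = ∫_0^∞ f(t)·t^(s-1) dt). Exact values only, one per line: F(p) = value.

F(4/3) = 2**(1/3)*(-234*2**(2/3) + 75*sqrt(2) + 117 + 195*log(2) + 1300*2**(1/3)*uppergamma(2/3, 1/2))/2600
F(9/4) = 2**(7/8)*(-1344*2**(1/8) + 336 + 289*sqrt(2) + 714*log(2) + 12138*2**(1/4)*uppergamma(9/8, 1/2))/24276
F(3) = -71/1200 + sqrt(2)/100 + sqrt(2)*log(2)/40 + sqrt(2)*sqrt(pi)*erfc(sqrt(2)/2)/2 + exp(-1/2)
F(7/3) = 2**(5/6)*(-2304*2**(1/6) + 576 + 507*sqrt(2) + 1248*log(2) + 21632*2**(1/3)*uppergamma(7/6, 1/2))/43264

back out the power substitution: t**(3/2) on [0, 1/2); t*log(t) on [1/2, 1); exp(-t/2) on [1, ∞)
summing 3 kernel integrals split by sqrt(2)/2, 1 yields ℳ[f](s)
∫ t**3·t^(s-1) over [0, sqrt(2)/2)
[sqrt(2)/2, 1) adds the kernel integral of t**2*log(t**2)
for t in [1, ∞): the term is ∫ exp(-t**2/2)·t^(s-1)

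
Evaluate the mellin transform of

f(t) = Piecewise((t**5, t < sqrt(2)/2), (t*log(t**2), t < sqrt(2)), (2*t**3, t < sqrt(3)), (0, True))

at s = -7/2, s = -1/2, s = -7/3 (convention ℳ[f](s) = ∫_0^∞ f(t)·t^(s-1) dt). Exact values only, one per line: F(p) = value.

the shared t-power comes off first: t**4 on [0, sqrt(2)/2); log(t**2) on [sqrt(2)/2, sqrt(2)); 2*t**2 on [sqrt(2), sqrt(3))
invert the power substitution to get t**2 on [0, 1/2); log(t) on [1/2, 2); 2*t on [2, 3)
breakpoints sqrt(2)/2, sqrt(2): one integral from each of the 3 segments
[0, sqrt(2)/2) adds the kernel integral of t**5
∫ t*log(t**2)·t^(s-1) over [sqrt(2)/2, sqrt(2))
piece [sqrt(2), sqrt(3)): integrate 2*t**3 against the kernel

F(-7/2) = 2**(1/4)*(-100*6**(3/4) - log(2**(15*sqrt(2) + 120)) + 146 + 288*sqrt(2))/150
F(-1/2) = 2**(3/4)*(-864*sqrt(2) + log(2**(180 + 180*sqrt(2))) + 216*6**(1/4) + 725)/180
F(-7/3) = 3*2**(2/3)*(-19*2**(2/3) - log(2**(2*2**(2/3) + 8)) + 13 + 16*6**(1/3))/32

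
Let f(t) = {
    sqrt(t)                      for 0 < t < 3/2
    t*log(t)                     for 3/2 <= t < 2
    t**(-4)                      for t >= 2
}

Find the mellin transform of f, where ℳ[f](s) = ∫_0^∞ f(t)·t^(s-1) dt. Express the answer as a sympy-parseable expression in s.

(-32*2**(2*s)*(s - 4)*(2*s + 1) + 3**s*s*(s - 4)*(2*s + 1)*(-24*log(3) + 24*log(2)) + 3**s*(s - 4)*(2*s + 1)*(-24*log(3) + 24*log(2)) + 24*3**s*(s - 4)*(2*s + 1) + 16*3**s*sqrt(6)*(s - 4)*(s**2 + 2*s + 1) + 32*4**s*s*(s - 4)*(2*s + 1)*log(2) + 32*4**s*(s - 4)*(2*s + 1)*log(2) - 4**s*(2*s + 1)*(s**2 + 2*s + 1))/(16*2**s*(s - 4)*(2*s + 1)*(s**2 + 2*s + 1))
  -1/2 < Re(s) < 4

cuts at 3/2, 2: linearity sums the 3 kernel integrals
over [0, 3/2), the kernel integral of sqrt(t) enters the sum
segment 3/2 to 2 holds t*log(t); add its integral
∫ over [2, ∞) of t**(-4)·t^(s-1) joins the sum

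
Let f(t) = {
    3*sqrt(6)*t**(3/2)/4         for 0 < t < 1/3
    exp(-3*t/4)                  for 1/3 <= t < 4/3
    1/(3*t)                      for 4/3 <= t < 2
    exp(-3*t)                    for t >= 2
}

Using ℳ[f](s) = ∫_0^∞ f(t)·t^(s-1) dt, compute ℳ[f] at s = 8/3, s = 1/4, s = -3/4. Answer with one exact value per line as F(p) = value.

back out the common scale on t: 3*sqrt(3)*t**(3/2) on [0, 1/6); exp(-3*t/2) on [1/6, 2/3); 1/(6*t) on [2/3, 1); …
remove the common scale on t first: t**(3/2) on [0, 1/2); exp(-t/2) on [1/2, 2); 1/(2*t) on [2, 3); …
integrate the 4 segments split at 1/3, 4/3, 2, then add the results
on [0, 1/3): add ∫ 3*sqrt(6)*t**(3/2)/4·t^(s-1) dt
[1/3, 4/3) adds the kernel integral of exp(-3*t/4)
∫ 1/(3*t)·t^(s-1) over [4/3, 2)
the [2, ∞) slice contributes ∫ exp(-3*t)·t^(s-1) dt

F(8/3) = -32*6**(1/3)*uppergamma(8/3, 1)/27 - 8*6**(1/3)/45 + 3**(1/3)*uppergamma(8/3, 6)/27 + sqrt(2)*3**(1/3)/450 + 2*2**(2/3)/5 + 32*6**(1/3)*uppergamma(8/3, 1/4)/27
F(1/4) = -sqrt(2)*3**(3/4)*uppergamma(1/4, 1)/3 - 2*2**(1/4)/9 + 3**(3/4)*uppergamma(1/4, 6)/3 + 10*sqrt(2)*3**(3/4)/63 + sqrt(2)*3**(3/4)*uppergamma(1/4, 1/4)/3
F(-3/4) = -sqrt(2)*3**(3/4)*uppergamma(-3/4, 1)/4 - 2**(1/4)/21 + 3**(3/4)*uppergamma(-3/4, 6) + 31*sqrt(2)*3**(3/4)/84 + sqrt(2)*3**(3/4)*uppergamma(-3/4, 1/4)/4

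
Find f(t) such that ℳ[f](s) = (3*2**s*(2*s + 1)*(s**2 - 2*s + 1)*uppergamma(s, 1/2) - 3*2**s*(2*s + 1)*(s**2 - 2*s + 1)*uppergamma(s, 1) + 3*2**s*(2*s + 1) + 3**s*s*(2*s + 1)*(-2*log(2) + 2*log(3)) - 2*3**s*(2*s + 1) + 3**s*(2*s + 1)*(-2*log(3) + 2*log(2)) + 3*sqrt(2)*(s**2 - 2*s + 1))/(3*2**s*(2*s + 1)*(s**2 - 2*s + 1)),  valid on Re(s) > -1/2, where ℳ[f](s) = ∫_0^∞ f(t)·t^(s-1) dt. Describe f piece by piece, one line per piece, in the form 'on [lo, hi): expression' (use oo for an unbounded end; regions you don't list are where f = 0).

on [0, 1/2): sqrt(t)
on [1/2, 1): exp(-t)
on [1, 3/2): log(t)/t

linearity at 1/2, 1 turns ℳ[f](s) into 3 summed integrals
between 0 and 1/2 the integrand is sqrt(t)·t^(s-1)
∫ exp(-t)·t^(s-1) over [1/2, 1)
∫ over [1, 3/2) of log(t)/t·t^(s-1) joins the sum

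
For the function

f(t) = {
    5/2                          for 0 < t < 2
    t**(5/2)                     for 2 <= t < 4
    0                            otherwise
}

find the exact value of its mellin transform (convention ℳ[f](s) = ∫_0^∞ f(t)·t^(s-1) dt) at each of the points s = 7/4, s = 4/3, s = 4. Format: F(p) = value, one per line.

linearity at 2 turns ℳ[f](s) into 2 summed integrals
between 0 and 2 the integrand is 5/2·t^(s-1)
∫ over [2, 4) of t**(5/2)·t^(s-1) joins the sum

F(7/4) = -64*2**(1/4)/17 + 20*2**(3/4)/7 + 1024*sqrt(2)/17
F(4/3) = -48*2**(5/6)/23 + 15*2**(1/3)/4 + 768*2**(2/3)/23
F(4) = 16514/13 - 128*sqrt(2)/13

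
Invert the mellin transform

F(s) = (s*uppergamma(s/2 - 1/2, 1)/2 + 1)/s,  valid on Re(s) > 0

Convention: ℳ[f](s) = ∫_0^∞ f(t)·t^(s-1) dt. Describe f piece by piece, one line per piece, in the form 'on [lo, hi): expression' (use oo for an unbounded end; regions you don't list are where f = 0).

strip the shared t-power: t on [0, 1); exp(-t**2) on [1, ∞)
the power substitution comes off first: sqrt(t) on [0, 1); exp(-t) on [1, ∞)
f breaks at 1 into 2 integrals to sum
for t in [0, 1): the term is ∫ 1·t^(s-1)
over [1, ∞), the kernel integral of exp(-t**2)/t enters the sum

on [0, 1): 1
on [1, oo): exp(-t**2)/t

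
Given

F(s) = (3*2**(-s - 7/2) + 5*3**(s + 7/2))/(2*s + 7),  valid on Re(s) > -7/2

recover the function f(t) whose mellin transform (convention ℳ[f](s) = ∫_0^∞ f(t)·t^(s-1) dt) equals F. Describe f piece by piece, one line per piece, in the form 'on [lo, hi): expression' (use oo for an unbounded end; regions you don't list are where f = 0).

split f at 1/2: ℳ[f](s) collects 2 kernel integrals
∫ 4*t**(7/2)·t^(s-1) over [0, 1/2)
[1/2, 3) adds the kernel integral of 5*t**(7/2)/2

on [0, 1/2): 4*t**(7/2)
on [1/2, 3): 5*t**(7/2)/2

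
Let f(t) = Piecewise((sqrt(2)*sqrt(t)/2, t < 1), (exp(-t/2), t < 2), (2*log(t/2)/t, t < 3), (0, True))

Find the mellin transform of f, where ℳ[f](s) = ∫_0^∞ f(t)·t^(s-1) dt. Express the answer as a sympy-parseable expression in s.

remove the common scale on t first: sqrt(t) on [0, 1/2); exp(-t) on [1/2, 1); log(t)/t on [1, 3/2)
along the cuts 1, 2, ℳ[f](s) splits into 3 integrals
on [0, 1): add ∫ sqrt(2)*sqrt(t)/2·t^(s-1) dt
piece [1, 2): integrate exp(-t/2) against the kernel
over [2, 3), the kernel integral of 2*log(t/2)/t enters the sum

(3*2**s*(2*s + 1)*(s**2 - 2*s + 1)*uppergamma(s, 1/2) - 3*2**s*(2*s + 1)*(s**2 - 2*s + 1)*uppergamma(s, 1) + 3*2**s*(2*s + 1) + 3**s*s*(2*s + 1)*(-2*log(2) + 2*log(3)) - 2*3**s*(2*s + 1) + 3**s*(2*s + 1)*(-2*log(3) + 2*log(2)) + 3*sqrt(2)*(s**2 - 2*s + 1))/(3*(2*s + 1)*(s**2 - 2*s + 1))
  Re(s) > -1/2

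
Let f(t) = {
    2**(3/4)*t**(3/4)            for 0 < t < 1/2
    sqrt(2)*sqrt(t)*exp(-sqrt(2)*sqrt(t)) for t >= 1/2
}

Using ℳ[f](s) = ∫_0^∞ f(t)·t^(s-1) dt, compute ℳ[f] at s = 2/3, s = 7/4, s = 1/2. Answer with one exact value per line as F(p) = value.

reversing the common scale on t: t**(3/4) on [0, 1); sqrt(t)*exp(-sqrt(t)) on [1, ∞)
back out the power substitution: t**(3/2) on [0, 1); t*exp(-t) on [1, ∞)
peel off the shared t-power: sqrt(t) on [0, 1); exp(-t) on [1, ∞)
integrate the 2 segments split at 1/2, then add the results
piece [0, 1/2): integrate 2**(3/4)*t**(3/4) against the kernel
segment 1/2 to ∞ holds sqrt(2)*sqrt(t)*exp(-sqrt(2)*sqrt(t)); add its integral

F(2/3) = 2**(1/3)*(6/17 + uppergamma(7/3, 1))
F(7/4) = 2**(1/4)*(E*(16 + 525*sqrt(pi)*erfc(1)) + 2110)*exp(-1)/160
F(1/2) = 2*sqrt(2)*(E + 5)*exp(-1)/5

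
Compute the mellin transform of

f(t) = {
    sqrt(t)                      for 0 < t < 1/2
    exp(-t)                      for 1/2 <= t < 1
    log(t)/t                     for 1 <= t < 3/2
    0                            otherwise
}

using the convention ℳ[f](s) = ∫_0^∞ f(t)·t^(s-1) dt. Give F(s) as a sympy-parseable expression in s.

summing 3 kernel integrals split by 1/2, 1 yields ℳ[f](s)
on [0, 1/2): add ∫ sqrt(t)·t^(s-1) dt
∫ over [1/2, 1) of exp(-t)·t^(s-1) joins the sum
segment [1, 3/2) carries log(t)/t; integrate it

(3*2**s*(2*s + 1)*(s**2 - 2*s + 1)*uppergamma(s, 1/2) - 3*2**s*(2*s + 1)*(s**2 - 2*s + 1)*uppergamma(s, 1) + 3*2**s*(2*s + 1) + 3**s*s*(2*s + 1)*(-2*log(2) + 2*log(3)) - 2*3**s*(2*s + 1) + 3**s*(2*s + 1)*(-2*log(3) + 2*log(2)) + 3*sqrt(2)*(s**2 - 2*s + 1))/(3*2**s*(2*s + 1)*(s**2 - 2*s + 1))
  Re(s) > -1/2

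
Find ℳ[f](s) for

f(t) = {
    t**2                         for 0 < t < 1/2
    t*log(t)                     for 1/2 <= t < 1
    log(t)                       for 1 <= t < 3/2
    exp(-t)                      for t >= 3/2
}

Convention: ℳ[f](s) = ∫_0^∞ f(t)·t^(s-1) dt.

treat the 4 regions marked off by 1/2, 1, 3/2 separately and sum
on [0, 1/2) integrate f = t**2 against the kernel
piece [1/2, 1): integrate t*log(t) against the kernel
over [1, 3/2), the kernel integral of log(t) enters the sum
∫ over [3/2, ∞) of exp(-t)·t^(s-1) joins the sum

(4*2**s*s**2*(s + 2)*(s**2 + 2*s + 1)*uppergamma(s, 3/2) - 4*2**s*s**2*(s + 2) + 4*2**s*(s + 2)*(s**2 + 2*s + 1) + 3**s*s*(s + 2)*(-4*log(2) + 4*log(3))*(s**2 + 2*s + 1) - 4*3**s*(s + 2)*(s**2 + 2*s + 1) + s**3*(s + 2)*log(4) + s**2*(s + 2)*log(4) + 2*s**2*(s + 2) + s**2*(s**2 + 2*s + 1))/(4*2**s*s**2*(s + 2)*(s**2 + 2*s + 1))
  Re(s) > -2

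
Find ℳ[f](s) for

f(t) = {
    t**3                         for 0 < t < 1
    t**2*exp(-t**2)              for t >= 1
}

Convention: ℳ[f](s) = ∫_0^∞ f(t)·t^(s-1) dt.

the shared t-power comes off first: t on [0, 1); exp(-t**2) on [1, ∞)
remove the power substitution first: sqrt(t) on [0, 1); exp(-t) on [1, ∞)
along the cuts 1, ℳ[f](s) splits into 2 integrals
for t in [0, 1): the term is ∫ t**3·t^(s-1)
the [1, ∞) slice contributes ∫ t**2*exp(-t**2)·t^(s-1) dt

((s + 3)*uppergamma(s/2 + 1, 1) + 2)/(2*(s + 3))
  Re(s) > -3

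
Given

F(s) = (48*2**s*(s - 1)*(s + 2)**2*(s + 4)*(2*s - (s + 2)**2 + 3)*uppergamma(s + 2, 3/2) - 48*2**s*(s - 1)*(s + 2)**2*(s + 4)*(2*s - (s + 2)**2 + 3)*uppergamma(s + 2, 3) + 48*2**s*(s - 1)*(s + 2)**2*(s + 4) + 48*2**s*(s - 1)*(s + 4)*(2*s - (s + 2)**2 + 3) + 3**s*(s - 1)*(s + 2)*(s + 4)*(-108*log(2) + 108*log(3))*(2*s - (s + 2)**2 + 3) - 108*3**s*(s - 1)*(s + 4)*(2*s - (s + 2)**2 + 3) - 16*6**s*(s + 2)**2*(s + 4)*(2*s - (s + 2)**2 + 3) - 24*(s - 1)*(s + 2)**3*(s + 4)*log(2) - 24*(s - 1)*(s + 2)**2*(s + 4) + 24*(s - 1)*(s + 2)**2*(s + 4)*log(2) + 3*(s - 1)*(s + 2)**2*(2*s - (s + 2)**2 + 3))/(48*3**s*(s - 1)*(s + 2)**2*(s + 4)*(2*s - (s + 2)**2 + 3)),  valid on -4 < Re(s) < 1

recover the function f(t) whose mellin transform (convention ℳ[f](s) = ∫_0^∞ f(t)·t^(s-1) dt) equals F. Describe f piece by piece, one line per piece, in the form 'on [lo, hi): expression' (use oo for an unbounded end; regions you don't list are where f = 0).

the common scale on t comes off first: t**4 on [0, 1/2); t*log(t) on [1/2, 1); t**2*log(t) on [1, 3/2); …
reversing the shared t-power: t**3 on [0, 1/2); log(t) on [1/2, 1); t*log(t) on [1, 3/2); …
remove the shared t-power first: t**2 on [0, 1/2); log(t)/t on [1/2, 1); log(t) on [1, 3/2); …
breakpoints 1/3, 2/3, 1, 2: one integral from each of the 5 segments
the [0, 1/3) slice contributes ∫ 81*t**4/16·t^(s-1) dt
the [1/3, 2/3) slice contributes ∫ 3*t*log(3*t/2)/2·t^(s-1) dt
∫ over [2/3, 1) of 9*t**2*log(3*t/2)/4·t^(s-1) joins the sum
between 1 and 2 the integrand is 9*t**2*exp(-3*t/2)/4·t^(s-1)
segment [2, ∞) carries 2/(3*t); integrate it

on [0, 1/3): 81*t**4/16
on [1/3, 2/3): 3*t*log(3*t/2)/2
on [2/3, 1): 9*t**2*log(3*t/2)/4
on [1, 2): 9*t**2*exp(-3*t/2)/4
on [2, oo): 2/(3*t)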